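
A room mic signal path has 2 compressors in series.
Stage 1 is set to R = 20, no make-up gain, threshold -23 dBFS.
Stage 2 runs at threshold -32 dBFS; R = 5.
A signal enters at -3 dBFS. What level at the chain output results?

-30 dBFS

Stage 1: 20 dB above -23 dBFS, reduced 20:1 to 1 dB above → -22 dBFS.
Stage 2: -22 dBFS is 10 dB over -32 dBFS; at 5:1 that becomes 2 dB over, giving -30 dBFS.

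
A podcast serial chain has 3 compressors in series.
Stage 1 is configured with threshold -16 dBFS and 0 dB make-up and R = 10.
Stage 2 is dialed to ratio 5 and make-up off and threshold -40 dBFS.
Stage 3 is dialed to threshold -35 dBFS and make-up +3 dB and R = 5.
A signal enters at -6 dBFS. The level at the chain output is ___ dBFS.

Stage 1: -6 dBFS is 10 dB over -16 dBFS; at 10:1 that becomes 1 dB over, giving -15 dBFS.
Stage 2: overshoot 25 dB → 25/5 = 5 dB → -35 dBFS.
Stage 3: -35 dBFS is at or below the -35 dBFS threshold — no compression; make-up brings it to -32 dBFS.

-32 dBFS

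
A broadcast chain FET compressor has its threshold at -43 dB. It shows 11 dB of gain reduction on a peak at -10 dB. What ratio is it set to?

1.5:1

Input overshoot = -10 − (-43) = 33 dB.
Output overshoot = 33 − 11 = 22 dB.
Ratio = input overshoot / output overshoot = 33 / 22 = 1.5.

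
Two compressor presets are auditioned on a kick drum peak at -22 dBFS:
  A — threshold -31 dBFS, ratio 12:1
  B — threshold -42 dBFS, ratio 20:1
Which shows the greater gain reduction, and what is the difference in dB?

B, by 10.75 dB

A: overshoot 9 dB → output overshoot 0.75 dB → GR 8.25 dB.
B: overshoot 20 dB → output overshoot 1 dB → GR 19 dB.
Difference: 10.75 dB in favour of B.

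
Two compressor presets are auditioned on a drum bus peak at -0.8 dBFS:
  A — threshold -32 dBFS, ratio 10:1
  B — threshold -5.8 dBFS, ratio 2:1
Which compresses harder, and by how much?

A, by 25.58 dB

A: GR = 31.2 − 31.2/10 = 28.08 dB.
B: GR = 5 − 5/2 = 2.5 dB.
A applies 25.58 dB more gain reduction.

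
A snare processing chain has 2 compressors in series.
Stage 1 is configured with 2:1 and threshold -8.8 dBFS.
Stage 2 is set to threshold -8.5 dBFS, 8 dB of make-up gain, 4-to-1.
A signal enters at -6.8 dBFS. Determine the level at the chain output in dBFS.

Stage 1: overshoot 2 dB → 2/2 = 1 dB → -7.8 dBFS.
Stage 2: -7.8 dBFS is 0.7 dB over -8.5 dBFS; at 4:1 that becomes 0.175 dB over, giving -8.325 dBFS; +8 dB make-up → -0.325 dBFS.

-0.325 dBFS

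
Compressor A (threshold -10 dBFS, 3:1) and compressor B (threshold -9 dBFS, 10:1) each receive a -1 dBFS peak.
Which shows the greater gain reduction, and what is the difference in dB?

A: overshoot 9 dB → output overshoot 3 dB → GR 6 dB.
B: overshoot 8 dB → output overshoot 0.8 dB → GR 7.2 dB.
Difference: 1.2 dB in favour of B.

B, by 1.2 dB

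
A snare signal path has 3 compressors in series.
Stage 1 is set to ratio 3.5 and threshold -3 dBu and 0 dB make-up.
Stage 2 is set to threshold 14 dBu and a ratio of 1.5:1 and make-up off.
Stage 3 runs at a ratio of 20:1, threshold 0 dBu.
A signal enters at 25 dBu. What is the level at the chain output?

Stage 1: 28 dB above -3 dBu, reduced 3.5:1 to 8 dB above → 5 dBu.
Stage 2: 5 dBu ≤ 14 dBu, so stage 2 doesn't engage; output 5 dBu.
Stage 3: overshoot 5 dB → 5/20 = 0.25 dB → 0.25 dBu.

0.25 dBu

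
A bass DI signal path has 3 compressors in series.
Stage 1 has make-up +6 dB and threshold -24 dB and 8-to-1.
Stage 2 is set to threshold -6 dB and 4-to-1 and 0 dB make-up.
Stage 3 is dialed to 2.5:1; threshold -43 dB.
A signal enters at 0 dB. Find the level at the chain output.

-31.8 dB

Stage 1: overshoot 24 dB → 24/8 = 3 dB → -21 dB; +6 dB make-up → -15 dB.
Stage 2: -15 dB ≤ -6 dB, so stage 2 doesn't engage; output -15 dB.
Stage 3: overshoot 28 dB → 28/2.5 = 11.2 dB → -31.8 dB.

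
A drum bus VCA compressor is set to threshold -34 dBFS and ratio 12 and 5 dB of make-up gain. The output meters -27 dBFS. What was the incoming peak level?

-10 dBFS

Stripping the +5 dB make-up gives -32 dBFS at the gain stage.
That's 2 dB above the -34 dBFS threshold.
Undo the ratio: input overshoot = 2 × 12 = 24 dB, giving input = -10 dBFS.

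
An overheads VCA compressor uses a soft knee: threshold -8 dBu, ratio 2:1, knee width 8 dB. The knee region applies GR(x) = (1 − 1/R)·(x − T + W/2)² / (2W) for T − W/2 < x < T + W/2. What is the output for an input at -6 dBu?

-7.125 dBu

x − T + W/2 = -6 − (-8) + 4 = 6.
GR = (1 − 1/2) × 6² / 16 = 0.5 × 36 / 16 = 1.125 dB.
Output = -6 − 1.125 = -7.125 dBu.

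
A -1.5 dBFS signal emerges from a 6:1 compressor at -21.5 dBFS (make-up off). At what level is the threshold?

-25.5 dBFS

Let T be the threshold. Output overshoot = (input overshoot)/R, so -21.5 − T = (-1.5 − T)/6.
6·(-21.5 − T) = -1.5 − T → 5·T = -129 − (-1.5) = -127.5.
T = -127.5/5 = -25.5 dBFS.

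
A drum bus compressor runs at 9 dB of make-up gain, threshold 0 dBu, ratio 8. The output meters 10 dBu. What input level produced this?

Stripping the +9 dB make-up gives 1 dBu at the gain stage.
That's 1 dB above the 0 dBu threshold.
Undo the ratio: input overshoot = 1 × 8 = 8 dB, giving input = 8 dBu.

8 dBu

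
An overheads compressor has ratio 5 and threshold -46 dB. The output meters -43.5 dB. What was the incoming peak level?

-33.5 dB

Post-compression overshoot = -43.5 − (-46) = 2.5 dB.
Undo the ratio: input overshoot = 2.5 × 5 = 12.5 dB, giving input = -33.5 dB.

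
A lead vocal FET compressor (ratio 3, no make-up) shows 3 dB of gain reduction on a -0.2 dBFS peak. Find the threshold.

-4.7 dBFS

Let T be the threshold. Output overshoot = (input overshoot)/R, so -3.2 − T = (-0.2 − T)/3.
3·(-3.2 − T) = -0.2 − T → 2·T = -9.6 − (-0.2) = -9.4.
T = -9.4/2 = -4.7 dBFS.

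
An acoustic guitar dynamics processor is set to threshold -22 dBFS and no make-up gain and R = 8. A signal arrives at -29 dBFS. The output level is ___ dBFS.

-29 dBFS

-29 dBFS is 7 dB below the -22 dBFS threshold, so no gain reduction is applied.
Output = input = -29 dBFS.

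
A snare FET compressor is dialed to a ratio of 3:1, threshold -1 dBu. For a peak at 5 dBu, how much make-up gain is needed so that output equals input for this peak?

The peak compresses to -1 + 6/3 = 1 dBu.
To reach 5 dBu requires 5 − 1 = 4 dB of make-up.

4 dB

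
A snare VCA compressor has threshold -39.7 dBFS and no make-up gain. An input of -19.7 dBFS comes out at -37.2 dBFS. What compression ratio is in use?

Input overshoot = -19.7 − (-39.7) = 20 dB; output overshoot = -37.2 − (-39.7) = 2.5 dB.
Ratio = 20 / 2.5 = 8.

8:1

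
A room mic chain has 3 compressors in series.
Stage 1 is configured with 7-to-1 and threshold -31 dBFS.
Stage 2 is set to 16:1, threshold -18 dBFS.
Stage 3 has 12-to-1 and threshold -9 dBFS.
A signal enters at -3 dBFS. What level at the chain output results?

-27 dBFS

Stage 1: 28 dB above -31 dBFS, reduced 7:1 to 4 dB above → -27 dBFS.
Stage 2: -27 dBFS is at or below the -18 dBFS threshold — no compression; output -27 dBFS.
Stage 3: -27 dBFS is at or below the -9 dBFS threshold — no compression; output -27 dBFS.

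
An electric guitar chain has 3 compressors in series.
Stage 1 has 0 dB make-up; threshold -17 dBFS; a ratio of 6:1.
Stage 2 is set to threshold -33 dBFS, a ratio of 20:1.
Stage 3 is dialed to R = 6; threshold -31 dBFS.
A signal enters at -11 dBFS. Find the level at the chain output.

-32.15 dBFS

Stage 1: overshoot 6 dB → 6/6 = 1 dB → -16 dBFS.
Stage 2: -16 dBFS is 17 dB over -33 dBFS; at 20:1 that becomes 0.85 dB over, giving -32.15 dBFS.
Stage 3: -32.15 dBFS is at or below the -31 dBFS threshold — no compression; output -32.15 dBFS.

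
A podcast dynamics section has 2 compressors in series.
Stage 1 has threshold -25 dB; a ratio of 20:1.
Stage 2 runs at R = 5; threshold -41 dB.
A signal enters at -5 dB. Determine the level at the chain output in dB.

-37.6 dB

Stage 1: 20 dB above -25 dB, reduced 20:1 to 1 dB above → -24 dB.
Stage 2: -24 dB is 17 dB over -41 dB; at 5:1 that becomes 3.4 dB over, giving -37.6 dB.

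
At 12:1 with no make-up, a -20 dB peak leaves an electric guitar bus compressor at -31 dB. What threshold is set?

-32 dB

Let T be the threshold. Output overshoot = (input overshoot)/R, so -31 − T = (-20 − T)/12.
12·(-31 − T) = -20 − T → 11·T = -372 − (-20) = -352.
T = -352/11 = -32 dB.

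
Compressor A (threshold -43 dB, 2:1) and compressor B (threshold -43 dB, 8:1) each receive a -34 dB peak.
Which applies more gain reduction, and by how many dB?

A: 9 dB over, compressed to 4.5 dB over, so 4.5 dB of GR.
B: 9 dB over, compressed to 1.125 dB over, so 7.875 dB of GR.
B reduces 3.375 dB more.

B, by 3.375 dB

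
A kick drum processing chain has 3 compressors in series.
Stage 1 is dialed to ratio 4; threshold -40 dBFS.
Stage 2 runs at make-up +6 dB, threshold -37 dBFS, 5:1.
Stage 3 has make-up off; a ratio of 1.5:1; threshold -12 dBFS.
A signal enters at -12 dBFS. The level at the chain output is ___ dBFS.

Stage 1: 28 dB above -40 dBFS, reduced 4:1 to 7 dB above → -33 dBFS.
Stage 2: 4 dB above -37 dBFS, reduced 5:1 to 0.8 dB above → -36.2 dBFS; +6 dB make-up → -30.2 dBFS.
Stage 3: below threshold (-30.2 ≤ -12); passes unchanged; output -30.2 dBFS.

-30.2 dBFS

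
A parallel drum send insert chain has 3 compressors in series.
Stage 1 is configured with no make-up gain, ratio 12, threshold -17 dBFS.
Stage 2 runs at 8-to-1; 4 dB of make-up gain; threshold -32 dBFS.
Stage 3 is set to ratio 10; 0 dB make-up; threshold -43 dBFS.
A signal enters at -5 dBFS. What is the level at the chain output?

Stage 1: 12 dB above -17 dBFS, reduced 12:1 to 1 dB above → -16 dBFS.
Stage 2: overshoot 16 dB → 16/8 = 2 dB → -30 dBFS; +4 dB make-up → -26 dBFS.
Stage 3: 17 dB above -43 dBFS, reduced 10:1 to 1.7 dB above → -41.3 dBFS.

-41.3 dBFS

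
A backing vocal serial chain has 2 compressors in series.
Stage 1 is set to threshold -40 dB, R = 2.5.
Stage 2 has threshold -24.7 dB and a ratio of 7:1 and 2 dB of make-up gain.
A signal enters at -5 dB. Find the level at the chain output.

Stage 1: overshoot 35 dB → 35/2.5 = 14 dB → -26 dB.
Stage 2: -26 dB is at or below the -24.7 dB threshold — no compression; make-up brings it to -24 dB.

-24 dB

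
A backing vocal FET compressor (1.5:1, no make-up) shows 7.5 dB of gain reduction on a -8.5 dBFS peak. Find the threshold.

Let T be the threshold. Output overshoot = (input overshoot)/R, so -16 − T = (-8.5 − T)/1.5.
1.5·(-16 − T) = -8.5 − T → 0.5·T = -24 − (-8.5) = -15.5.
T = -15.5/0.5 = -31 dBFS.

-31 dBFS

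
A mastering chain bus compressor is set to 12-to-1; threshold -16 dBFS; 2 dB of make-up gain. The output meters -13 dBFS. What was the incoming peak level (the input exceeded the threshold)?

Stripping the +2 dB make-up gives -15 dBFS at the gain stage.
The compressed level sits -15 − (-16) = 1 dB over threshold.
Before 12:1 compression the overshoot was 1 × 12 = 12 dB, so input = -16 + 12 = -4 dBFS.

-4 dBFS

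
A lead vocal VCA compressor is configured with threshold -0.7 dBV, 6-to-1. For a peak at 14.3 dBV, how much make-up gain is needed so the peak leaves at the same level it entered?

The peak compresses to -0.7 + 15/6 = 1.8 dBV.
To reach 14.3 dBV requires 14.3 − 1.8 = 12.5 dB of make-up.

12.5 dB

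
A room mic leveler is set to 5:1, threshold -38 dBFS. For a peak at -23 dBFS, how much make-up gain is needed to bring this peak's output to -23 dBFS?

12 dB

The peak compresses to -38 + 15/5 = -35 dBFS.
To reach -23 dBFS requires -23 − (-35) = 12 dB of make-up.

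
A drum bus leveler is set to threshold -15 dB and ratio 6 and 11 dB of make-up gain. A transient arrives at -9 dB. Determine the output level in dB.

Overshoot: -9 − (-15) = 6 dB.
The 6 dB excess becomes 1 dB after 6:1 reduction.
Output = -15 + 1 = -14 dB; make-up adds 11 dB, giving -3 dB.

-3 dB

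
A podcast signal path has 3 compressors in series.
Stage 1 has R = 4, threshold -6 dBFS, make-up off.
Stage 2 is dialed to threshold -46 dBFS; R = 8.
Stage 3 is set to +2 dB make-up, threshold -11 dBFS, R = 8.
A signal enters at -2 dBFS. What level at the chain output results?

Stage 1: overshoot 4 dB → 4/4 = 1 dB → -5 dBFS.
Stage 2: 41 dB above -46 dBFS, reduced 8:1 to 5.125 dB above → -40.875 dBFS.
Stage 3: below threshold (-40.875 ≤ -11); passes unchanged; make-up brings it to -38.875 dBFS.

-38.875 dBFS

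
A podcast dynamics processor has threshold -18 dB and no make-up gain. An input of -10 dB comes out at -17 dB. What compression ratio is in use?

8:1

Input overshoot = -10 − (-18) = 8 dB; output overshoot = -17 − (-18) = 1 dB.
Ratio = 8 / 1 = 8.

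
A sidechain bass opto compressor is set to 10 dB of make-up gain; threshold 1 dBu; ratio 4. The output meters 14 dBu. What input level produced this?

Before make-up, the level was 14 − 10 = 4 dBu.
That's 3 dB above the 1 dBu threshold.
Undo the ratio: input overshoot = 3 × 4 = 12 dB, giving input = 13 dBu.

13 dBu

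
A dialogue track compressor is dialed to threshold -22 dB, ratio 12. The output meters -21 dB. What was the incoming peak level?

-10 dB

The compressed level sits -21 − (-22) = 1 dB over threshold.
Before 12:1 compression the overshoot was 1 × 12 = 12 dB, so input = -22 + 12 = -10 dB.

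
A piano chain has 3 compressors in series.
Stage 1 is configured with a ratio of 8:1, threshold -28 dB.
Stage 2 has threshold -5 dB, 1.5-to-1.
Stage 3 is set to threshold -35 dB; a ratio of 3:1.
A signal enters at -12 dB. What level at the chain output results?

Stage 1: -12 dB is 16 dB over -28 dB; at 8:1 that becomes 2 dB over, giving -26 dB.
Stage 2: -26 dB is at or below the -5 dB threshold — no compression; output -26 dB.
Stage 3: overshoot 9 dB → 9/3 = 3 dB → -32 dB.

-32 dB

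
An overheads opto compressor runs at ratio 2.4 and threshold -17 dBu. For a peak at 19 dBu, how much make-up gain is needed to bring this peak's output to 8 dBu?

10 dB

Overshoot 36 dB → 36/2.4 = 15 dB after compression, so the compressed level is -17 + 15 = -2 dBu.
Make-up = target − compressed = 8 − (-2) = 10 dB.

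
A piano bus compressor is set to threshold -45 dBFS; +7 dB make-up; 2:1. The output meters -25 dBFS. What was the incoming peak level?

Before make-up, the level was -25 − 7 = -32 dBFS.
The compressed level sits -32 − (-45) = 13 dB over threshold.
Undo the ratio: input overshoot = 13 × 2 = 26 dB, giving input = -19 dBFS.

-19 dBFS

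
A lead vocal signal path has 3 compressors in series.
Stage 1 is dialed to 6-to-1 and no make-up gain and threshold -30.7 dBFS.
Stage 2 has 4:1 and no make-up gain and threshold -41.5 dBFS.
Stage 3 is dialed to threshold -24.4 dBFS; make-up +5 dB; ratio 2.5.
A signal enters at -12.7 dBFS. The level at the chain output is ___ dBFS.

-33.05 dBFS

Stage 1: overshoot 18 dB → 18/6 = 3 dB → -27.7 dBFS.
Stage 2: overshoot 13.8 dB → 13.8/4 = 3.45 dB → -38.05 dBFS.
Stage 3: -38.05 dBFS is at or below the -24.4 dBFS threshold — no compression; make-up brings it to -33.05 dBFS.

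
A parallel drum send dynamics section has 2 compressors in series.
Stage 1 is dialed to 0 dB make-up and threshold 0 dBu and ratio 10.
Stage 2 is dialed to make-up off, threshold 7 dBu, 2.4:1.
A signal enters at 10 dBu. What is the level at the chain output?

1 dBu

Stage 1: 10 dBu is 10 dB over 0 dBu; at 10:1 that becomes 1 dB over, giving 1 dBu.
Stage 2: 1 dBu ≤ 7 dBu, so stage 2 doesn't engage; output 1 dBu.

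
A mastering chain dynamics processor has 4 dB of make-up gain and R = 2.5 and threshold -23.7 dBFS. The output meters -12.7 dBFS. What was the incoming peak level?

Remove make-up: -12.7 − 4 = -16.7 dBFS.
The compressed level sits -16.7 − (-23.7) = 7 dB over threshold.
Undo the ratio: input overshoot = 7 × 2.5 = 17.5 dB, giving input = -6.2 dBFS.

-6.2 dBFS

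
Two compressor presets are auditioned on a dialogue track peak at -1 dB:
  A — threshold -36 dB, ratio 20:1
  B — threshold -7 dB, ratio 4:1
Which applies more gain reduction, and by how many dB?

A: overshoot 35 dB → output overshoot 1.75 dB → GR 33.25 dB.
B: overshoot 6 dB → output overshoot 1.5 dB → GR 4.5 dB.
A reduces 28.75 dB more.

A, by 28.75 dB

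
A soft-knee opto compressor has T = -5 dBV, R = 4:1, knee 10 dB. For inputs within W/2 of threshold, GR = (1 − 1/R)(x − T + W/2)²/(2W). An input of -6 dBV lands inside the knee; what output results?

-6.6 dBV

x − T + W/2 = -6 − (-5) + 5 = 4.
GR = (1 − 1/4) × 4² / 20 = 0.75 × 16 / 20 = 0.6 dB.
Output = -6 − 0.6 = -6.6 dBV.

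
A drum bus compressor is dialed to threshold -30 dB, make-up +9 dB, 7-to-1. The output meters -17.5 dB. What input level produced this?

Before make-up, the level was -17.5 − 9 = -26.5 dB.
Post-compression overshoot = -26.5 − (-30) = 3.5 dB.
Input overshoot = R × output overshoot = 24.5 dB → input = -30 + 24.5 = -5.5 dB.

-5.5 dB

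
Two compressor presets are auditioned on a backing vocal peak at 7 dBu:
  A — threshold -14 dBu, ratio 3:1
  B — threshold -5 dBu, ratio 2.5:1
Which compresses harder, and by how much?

A, by 6.8 dB

A: 21 dB over, compressed to 7 dB over, so 14 dB of GR.
B: 12 dB over, compressed to 4.8 dB over, so 7.2 dB of GR.
Difference: 6.8 dB in favour of A.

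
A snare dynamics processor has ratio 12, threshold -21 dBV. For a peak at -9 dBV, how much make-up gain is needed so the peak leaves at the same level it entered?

11 dB

The peak compresses to -21 + 12/12 = -20 dBV.
To reach -9 dBV requires -9 − (-20) = 11 dB of make-up.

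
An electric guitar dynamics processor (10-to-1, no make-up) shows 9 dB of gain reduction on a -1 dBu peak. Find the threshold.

-11 dBu

Input is 10 dB above T (since output overshoot × R = input overshoot: (-10 − T)·10 = -1 − T gives T = -11 dBu).
Check: -11 + (-1 − (-11))/10 = -11 + 1 = -10 dBu. ✓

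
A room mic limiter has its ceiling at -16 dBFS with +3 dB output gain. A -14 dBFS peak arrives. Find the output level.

At ∞:1, everything above -16 dBFS is held at the ceiling.
Output gain then adds 3 dB: -16 + 3 = -13 dBFS.

-13 dBFS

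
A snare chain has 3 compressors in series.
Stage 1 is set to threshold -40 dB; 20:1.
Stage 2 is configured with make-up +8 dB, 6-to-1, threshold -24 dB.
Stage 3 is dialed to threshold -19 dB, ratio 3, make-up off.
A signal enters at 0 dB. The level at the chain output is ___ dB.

Stage 1: overshoot 40 dB → 40/20 = 2 dB → -38 dB.
Stage 2: -38 dB is at or below the -24 dB threshold — no compression; make-up brings it to -30 dB.
Stage 3: below threshold (-30 ≤ -19); passes unchanged; output -30 dB.

-30 dB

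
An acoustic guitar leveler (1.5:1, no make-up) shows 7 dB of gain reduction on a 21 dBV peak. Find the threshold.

Gain reduction = 21 − 14 = 7 dB; output overshoot = GR / (R − 1) = 7 / 0.5 = 14 dB.
Threshold = output − output overshoot = 14 − 14 = 0 dBV.

0 dBV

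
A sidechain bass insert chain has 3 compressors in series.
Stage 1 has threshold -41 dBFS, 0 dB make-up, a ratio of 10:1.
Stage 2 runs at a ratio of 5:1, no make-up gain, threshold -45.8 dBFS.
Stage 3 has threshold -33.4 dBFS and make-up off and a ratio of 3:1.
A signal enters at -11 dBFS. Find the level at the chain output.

-44.24 dBFS

Stage 1: 30 dB above -41 dBFS, reduced 10:1 to 3 dB above → -38 dBFS.
Stage 2: 7.8 dB above -45.8 dBFS, reduced 5:1 to 1.56 dB above → -44.24 dBFS.
Stage 3: -44.24 dBFS ≤ -33.4 dBFS, so stage 3 doesn't engage; output -44.24 dBFS.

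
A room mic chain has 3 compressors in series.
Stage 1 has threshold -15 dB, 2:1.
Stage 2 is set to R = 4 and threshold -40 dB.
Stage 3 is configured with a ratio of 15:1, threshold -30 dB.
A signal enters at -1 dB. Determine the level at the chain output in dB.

-32 dB

Stage 1: 14 dB above -15 dB, reduced 2:1 to 7 dB above → -8 dB.
Stage 2: -8 dB is 32 dB over -40 dB; at 4:1 that becomes 8 dB over, giving -32 dB.
Stage 3: below threshold (-32 ≤ -30); passes unchanged; output -32 dB.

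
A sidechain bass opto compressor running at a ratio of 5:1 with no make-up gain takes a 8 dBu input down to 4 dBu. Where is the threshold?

Let T be the threshold. Output overshoot = (input overshoot)/R, so 4 − T = (8 − T)/5.
5·(4 − T) = 8 − T → 4·T = 20 − 8 = 12.
T = 12/4 = 3 dBu.

3 dBu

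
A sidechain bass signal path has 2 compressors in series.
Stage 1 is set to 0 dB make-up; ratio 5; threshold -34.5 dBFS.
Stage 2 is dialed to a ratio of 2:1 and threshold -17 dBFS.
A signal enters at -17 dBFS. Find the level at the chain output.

-31 dBFS

Stage 1: -17 dBFS is 17.5 dB over -34.5 dBFS; at 5:1 that becomes 3.5 dB over, giving -31 dBFS.
Stage 2: below threshold (-31 ≤ -17); passes unchanged; output -31 dBFS.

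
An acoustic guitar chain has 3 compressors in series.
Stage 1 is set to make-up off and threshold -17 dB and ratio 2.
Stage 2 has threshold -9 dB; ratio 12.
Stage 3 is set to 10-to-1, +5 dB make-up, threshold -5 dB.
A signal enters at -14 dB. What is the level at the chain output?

-10.5 dB

Stage 1: -14 dB is 3 dB over -17 dB; at 2:1 that becomes 1.5 dB over, giving -15.5 dB.
Stage 2: -15.5 dB ≤ -9 dB, so stage 2 doesn't engage; output -15.5 dB.
Stage 3: -15.5 dB ≤ -5 dB, so stage 3 doesn't engage; make-up brings it to -10.5 dB.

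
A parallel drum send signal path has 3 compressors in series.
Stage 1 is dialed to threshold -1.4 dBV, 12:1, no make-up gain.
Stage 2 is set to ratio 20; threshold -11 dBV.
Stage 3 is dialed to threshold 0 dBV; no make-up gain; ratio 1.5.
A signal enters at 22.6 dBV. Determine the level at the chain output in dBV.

Stage 1: overshoot 24 dB → 24/12 = 2 dB → 0.6 dBV.
Stage 2: 0.6 dBV is 11.6 dB over -11 dBV; at 20:1 that becomes 0.58 dB over, giving -10.42 dBV.
Stage 3: -10.42 dBV ≤ 0 dBV, so stage 3 doesn't engage; output -10.42 dBV.

-10.42 dBV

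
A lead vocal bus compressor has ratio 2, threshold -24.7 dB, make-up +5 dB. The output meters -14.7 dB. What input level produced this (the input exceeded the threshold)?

Stripping the +5 dB make-up gives -19.7 dB at the gain stage.
Post-compression overshoot = -19.7 − (-24.7) = 5 dB.
Input overshoot = R × output overshoot = 10 dB → input = -24.7 + 10 = -14.7 dB.

-14.7 dB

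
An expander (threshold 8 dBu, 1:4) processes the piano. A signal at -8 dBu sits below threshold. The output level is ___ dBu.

Undershoot = 8 − (-8) = 16 dB.
At 1:4, that expands to 64 dB under threshold.
Output = 8 − 64 = -56 dBu.

-56 dBu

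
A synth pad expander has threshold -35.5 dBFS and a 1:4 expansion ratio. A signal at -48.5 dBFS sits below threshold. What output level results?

-87.5 dBFS

Undershoot = (-35.5) − (-48.5) = 13 dB.
At 1:4, that expands to 52 dB under threshold.
Output = -35.5 − 52 = -87.5 dBFS.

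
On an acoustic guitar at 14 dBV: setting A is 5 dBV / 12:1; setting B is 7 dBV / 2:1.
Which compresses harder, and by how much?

A, by 4.75 dB

A: 9 dB over, compressed to 0.75 dB over, so 8.25 dB of GR.
B: 7 dB over, compressed to 3.5 dB over, so 3.5 dB of GR.
Difference: 4.75 dB in favour of A.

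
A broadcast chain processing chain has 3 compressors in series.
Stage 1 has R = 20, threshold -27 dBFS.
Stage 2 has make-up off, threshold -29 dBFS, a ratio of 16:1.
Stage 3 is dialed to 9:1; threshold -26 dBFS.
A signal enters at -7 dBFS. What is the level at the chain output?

-28.8125 dBFS

Stage 1: 20 dB above -27 dBFS, reduced 20:1 to 1 dB above → -26 dBFS.
Stage 2: overshoot 3 dB → 3/16 = 0.1875 dB → -28.8125 dBFS.
Stage 3: -28.8125 dBFS is at or below the -26 dBFS threshold — no compression; output -28.8125 dBFS.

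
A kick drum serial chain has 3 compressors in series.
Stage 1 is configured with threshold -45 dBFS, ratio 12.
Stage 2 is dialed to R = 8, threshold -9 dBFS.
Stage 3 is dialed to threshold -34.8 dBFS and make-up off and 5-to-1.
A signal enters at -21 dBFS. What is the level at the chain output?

-43 dBFS

Stage 1: overshoot 24 dB → 24/12 = 2 dB → -43 dBFS.
Stage 2: below threshold (-43 ≤ -9); passes unchanged; output -43 dBFS.
Stage 3: below threshold (-43 ≤ -34.8); passes unchanged; output -43 dBFS.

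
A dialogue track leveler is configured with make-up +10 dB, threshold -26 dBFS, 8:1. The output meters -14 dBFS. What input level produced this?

-10 dBFS

Remove make-up: -14 − 10 = -24 dBFS.
The compressed level sits -24 − (-26) = 2 dB over threshold.
Before 8:1 compression the overshoot was 2 × 8 = 16 dB, so input = -26 + 16 = -10 dBFS.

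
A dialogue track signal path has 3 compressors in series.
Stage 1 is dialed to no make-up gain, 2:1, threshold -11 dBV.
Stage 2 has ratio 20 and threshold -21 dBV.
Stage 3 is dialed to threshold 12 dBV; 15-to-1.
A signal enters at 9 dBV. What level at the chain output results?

-20 dBV

Stage 1: overshoot 20 dB → 20/2 = 10 dB → -1 dBV.
Stage 2: -1 dBV is 20 dB over -21 dBV; at 20:1 that becomes 1 dB over, giving -20 dBV.
Stage 3: -20 dBV ≤ 12 dBV, so stage 3 doesn't engage; output -20 dBV.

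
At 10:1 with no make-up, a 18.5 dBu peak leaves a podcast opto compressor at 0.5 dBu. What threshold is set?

Let T be the threshold. Output overshoot = (input overshoot)/R, so 0.5 − T = (18.5 − T)/10.
10·(0.5 − T) = 18.5 − T → 9·T = 5 − 18.5 = -13.5.
T = -13.5/9 = -1.5 dBu.

-1.5 dBu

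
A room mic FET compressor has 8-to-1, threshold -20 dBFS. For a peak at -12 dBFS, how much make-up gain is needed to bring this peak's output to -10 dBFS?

The peak compresses to -20 + 8/8 = -19 dBFS.
To reach -10 dBFS requires -10 − (-19) = 9 dB of make-up.

9 dB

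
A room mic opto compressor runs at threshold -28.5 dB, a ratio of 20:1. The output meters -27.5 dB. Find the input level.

Post-compression overshoot = -27.5 − (-28.5) = 1 dB.
Input overshoot = R × output overshoot = 20 dB → input = -28.5 + 20 = -8.5 dB.

-8.5 dB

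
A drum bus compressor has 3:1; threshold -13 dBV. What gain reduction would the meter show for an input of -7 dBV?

4 dB

-7 dBV exceeds the threshold by 6 dB.
A 3:1 ratio leaves 2 dB of that excess.
Gain reduction = 6 − 2 = 4 dB.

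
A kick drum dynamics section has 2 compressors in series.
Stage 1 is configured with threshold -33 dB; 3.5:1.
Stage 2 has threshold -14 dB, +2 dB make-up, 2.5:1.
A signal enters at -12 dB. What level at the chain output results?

Stage 1: -12 dB is 21 dB over -33 dB; at 3.5:1 that becomes 6 dB over, giving -27 dB.
Stage 2: -27 dB ≤ -14 dB, so stage 2 doesn't engage; make-up brings it to -25 dB.

-25 dB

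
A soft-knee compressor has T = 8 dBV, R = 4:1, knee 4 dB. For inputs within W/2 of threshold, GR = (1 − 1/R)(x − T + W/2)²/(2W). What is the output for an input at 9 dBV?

x − T + W/2 = 9 − 8 + 2 = 3.
GR = (1 − 1/4) × 3² / 8 = 0.75 × 9 / 8 = 0.84375 dB.
Output = 9 − 0.84375 = 8.15625 dBV.

8.15625 dBV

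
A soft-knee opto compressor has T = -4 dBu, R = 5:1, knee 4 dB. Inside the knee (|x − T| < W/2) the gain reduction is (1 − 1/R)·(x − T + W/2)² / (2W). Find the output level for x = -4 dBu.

x − T + W/2 = -4 − (-4) + 2 = 2.
GR = (1 − 1/5) × 2² / 8 = 0.8 × 4 / 8 = 0.4 dB.
Output = -4 − 0.4 = -4.4 dBu.

-4.4 dBu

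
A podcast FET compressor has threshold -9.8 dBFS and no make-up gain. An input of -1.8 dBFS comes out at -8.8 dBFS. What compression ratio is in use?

8:1

Input overshoot = -1.8 − (-9.8) = 8 dB; output overshoot = -8.8 − (-9.8) = 1 dB.
Ratio = 8 / 1 = 8.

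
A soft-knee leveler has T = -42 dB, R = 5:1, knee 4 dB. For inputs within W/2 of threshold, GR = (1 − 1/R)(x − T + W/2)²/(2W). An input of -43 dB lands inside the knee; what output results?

x − T + W/2 = -43 − (-42) + 2 = 1.
GR = (1 − 1/5) × 1² / 8 = 0.8 × 1 / 8 = 0.1 dB.
Output = -43 − 0.1 = -43.1 dB.

-43.1 dB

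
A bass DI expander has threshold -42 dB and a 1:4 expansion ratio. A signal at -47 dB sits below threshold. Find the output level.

-62 dB

Undershoot = (-42) − (-47) = 5 dB.
At 1:4, that expands to 20 dB under threshold.
Output = -42 − 20 = -62 dB.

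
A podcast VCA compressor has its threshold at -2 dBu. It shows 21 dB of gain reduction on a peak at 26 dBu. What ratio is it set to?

Input overshoot = 26 − (-2) = 28 dB.
Output overshoot = 28 − 21 = 7 dB.
Ratio = input overshoot / output overshoot = 28 / 7 = 4.

4:1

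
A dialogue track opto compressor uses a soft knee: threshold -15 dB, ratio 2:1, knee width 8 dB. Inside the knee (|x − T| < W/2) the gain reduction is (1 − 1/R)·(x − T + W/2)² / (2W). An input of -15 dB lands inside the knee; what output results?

-15.5 dB

x − T + W/2 = -15 − (-15) + 4 = 4.
GR = (1 − 1/2) × 4² / 16 = 0.5 × 16 / 16 = 0.5 dB.
Output = -15 − 0.5 = -15.5 dB.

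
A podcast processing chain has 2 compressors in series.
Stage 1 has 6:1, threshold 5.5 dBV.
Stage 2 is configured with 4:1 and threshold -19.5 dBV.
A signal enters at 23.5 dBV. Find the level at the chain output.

-12.5 dBV

Stage 1: 23.5 dBV is 18 dB over 5.5 dBV; at 6:1 that becomes 3 dB over, giving 8.5 dBV.
Stage 2: 28 dB above -19.5 dBV, reduced 4:1 to 7 dB above → -12.5 dBV.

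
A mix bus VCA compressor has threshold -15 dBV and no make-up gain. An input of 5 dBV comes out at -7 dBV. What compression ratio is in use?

Input overshoot = 5 − (-15) = 20 dB; output overshoot = -7 − (-15) = 8 dB.
Ratio = 20 / 8 = 2.5.

2.5:1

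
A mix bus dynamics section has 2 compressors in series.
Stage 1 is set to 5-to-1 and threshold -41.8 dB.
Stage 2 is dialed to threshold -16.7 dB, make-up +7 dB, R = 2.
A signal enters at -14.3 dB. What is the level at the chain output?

Stage 1: 27.5 dB above -41.8 dB, reduced 5:1 to 5.5 dB above → -36.3 dB.
Stage 2: -36.3 dB ≤ -16.7 dB, so stage 2 doesn't engage; make-up brings it to -29.3 dB.

-29.3 dB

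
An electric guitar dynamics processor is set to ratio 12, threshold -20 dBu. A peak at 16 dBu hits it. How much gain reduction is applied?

Overshoot = 16 − (-20) = 36 dB.
At 12:1, output sits 36/12 = 3 dB above threshold.
GR = overshoot in − overshoot out = 36 − 3 = 33 dB.

33 dB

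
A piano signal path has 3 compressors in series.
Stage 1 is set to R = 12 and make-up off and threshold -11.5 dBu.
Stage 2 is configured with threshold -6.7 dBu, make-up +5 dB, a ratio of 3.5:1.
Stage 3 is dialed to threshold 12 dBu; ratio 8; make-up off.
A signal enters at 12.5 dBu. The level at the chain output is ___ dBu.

-4.5 dBu

Stage 1: 24 dB above -11.5 dBu, reduced 12:1 to 2 dB above → -9.5 dBu.
Stage 2: -9.5 dBu ≤ -6.7 dBu, so stage 2 doesn't engage; make-up brings it to -4.5 dBu.
Stage 3: -4.5 dBu ≤ 12 dBu, so stage 3 doesn't engage; output -4.5 dBu.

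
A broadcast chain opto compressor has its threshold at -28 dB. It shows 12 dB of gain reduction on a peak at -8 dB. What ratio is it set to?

2.5:1

Input overshoot = -8 − (-28) = 20 dB.
Output overshoot = 20 − 12 = 8 dB.
Ratio = input overshoot / output overshoot = 20 / 8 = 2.5.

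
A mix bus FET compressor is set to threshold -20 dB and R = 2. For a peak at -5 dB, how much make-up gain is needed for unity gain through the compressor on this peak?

The peak compresses to -20 + 15/2 = -12.5 dB.
To reach -5 dB requires -5 − (-12.5) = 7.5 dB of make-up.

7.5 dB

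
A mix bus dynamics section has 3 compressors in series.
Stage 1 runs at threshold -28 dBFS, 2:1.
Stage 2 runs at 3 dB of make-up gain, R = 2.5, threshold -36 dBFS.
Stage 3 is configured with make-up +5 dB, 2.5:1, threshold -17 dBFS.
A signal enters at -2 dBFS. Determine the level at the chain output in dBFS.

Stage 1: -2 dBFS is 26 dB over -28 dBFS; at 2:1 that becomes 13 dB over, giving -15 dBFS.
Stage 2: -15 dBFS is 21 dB over -36 dBFS; at 2.5:1 that becomes 8.4 dB over, giving -27.6 dBFS; +3 dB make-up → -24.6 dBFS.
Stage 3: below threshold (-24.6 ≤ -17); passes unchanged; make-up brings it to -19.6 dBFS.

-19.6 dBFS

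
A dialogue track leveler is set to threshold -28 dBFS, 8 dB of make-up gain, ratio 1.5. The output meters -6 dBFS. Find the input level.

Stripping the +8 dB make-up gives -14 dBFS at the gain stage.
Post-compression overshoot = -14 − (-28) = 14 dB.
Before 1.5:1 compression the overshoot was 14 × 1.5 = 21 dB, so input = -28 + 21 = -7 dBFS.

-7 dBFS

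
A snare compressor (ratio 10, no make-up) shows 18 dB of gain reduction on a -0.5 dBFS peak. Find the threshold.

Let T be the threshold. Output overshoot = (input overshoot)/R, so -18.5 − T = (-0.5 − T)/10.
10·(-18.5 − T) = -0.5 − T → 9·T = -185 − (-0.5) = -184.5.
T = -184.5/9 = -20.5 dBFS.

-20.5 dBFS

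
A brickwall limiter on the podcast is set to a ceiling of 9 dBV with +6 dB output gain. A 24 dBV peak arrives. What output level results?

A brickwall limiter is an ∞:1 compressor: any input above the ceiling is clamped to 9 dBV.
Output gain then adds 6 dB: 9 + 6 = 15 dBV.

15 dBV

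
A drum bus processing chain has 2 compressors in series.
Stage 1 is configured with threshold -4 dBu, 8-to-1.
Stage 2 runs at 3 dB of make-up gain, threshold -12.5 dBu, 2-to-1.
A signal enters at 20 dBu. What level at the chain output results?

-3.75 dBu

Stage 1: 24 dB above -4 dBu, reduced 8:1 to 3 dB above → -1 dBu.
Stage 2: overshoot 11.5 dB → 11.5/2 = 5.75 dB → -6.75 dBu; +3 dB make-up → -3.75 dBu.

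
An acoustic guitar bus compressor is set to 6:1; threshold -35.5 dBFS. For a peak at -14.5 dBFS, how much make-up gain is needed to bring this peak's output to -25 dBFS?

7 dB

The peak compresses to -35.5 + 21/6 = -32 dBFS.
To reach -25 dBFS requires -25 − (-32) = 7 dB of make-up.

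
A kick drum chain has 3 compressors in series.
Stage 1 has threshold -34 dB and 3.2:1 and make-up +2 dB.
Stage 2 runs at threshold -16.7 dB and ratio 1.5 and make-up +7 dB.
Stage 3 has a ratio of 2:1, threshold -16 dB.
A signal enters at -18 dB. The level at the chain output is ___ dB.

-20 dB

Stage 1: overshoot 16 dB → 16/3.2 = 5 dB → -29 dB; +2 dB make-up → -27 dB.
Stage 2: below threshold (-27 ≤ -16.7); passes unchanged; make-up brings it to -20 dB.
Stage 3: below threshold (-20 ≤ -16); passes unchanged; output -20 dB.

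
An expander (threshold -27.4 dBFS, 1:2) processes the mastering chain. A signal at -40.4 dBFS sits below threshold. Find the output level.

Below threshold, a 1:2 expander applies gain = (2−1)×(T − x) of attenuation.
(2−1) × 13 = 13 dB, so output = -40.4 − 13 = -53.4 dBFS.

-53.4 dBFS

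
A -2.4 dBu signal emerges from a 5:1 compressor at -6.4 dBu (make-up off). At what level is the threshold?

-7.4 dBu

Let T be the threshold. Output overshoot = (input overshoot)/R, so -6.4 − T = (-2.4 − T)/5.
5·(-6.4 − T) = -2.4 − T → 4·T = -32 − (-2.4) = -29.6.
T = -29.6/4 = -7.4 dBu.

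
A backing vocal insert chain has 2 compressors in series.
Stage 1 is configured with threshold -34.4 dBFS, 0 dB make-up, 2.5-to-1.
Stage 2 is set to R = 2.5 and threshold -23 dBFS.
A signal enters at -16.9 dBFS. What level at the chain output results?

Stage 1: -16.9 dBFS is 17.5 dB over -34.4 dBFS; at 2.5:1 that becomes 7 dB over, giving -27.4 dBFS.
Stage 2: -27.4 dBFS is at or below the -23 dBFS threshold — no compression; output -27.4 dBFS.

-27.4 dBFS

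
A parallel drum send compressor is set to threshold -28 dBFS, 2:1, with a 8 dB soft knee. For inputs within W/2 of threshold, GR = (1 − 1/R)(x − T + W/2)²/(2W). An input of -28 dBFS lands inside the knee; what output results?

-28.5 dBFS

x − T + W/2 = -28 − (-28) + 4 = 4.
GR = (1 − 1/2) × 4² / 16 = 0.5 × 16 / 16 = 0.5 dB.
Output = -28 − 0.5 = -28.5 dBFS.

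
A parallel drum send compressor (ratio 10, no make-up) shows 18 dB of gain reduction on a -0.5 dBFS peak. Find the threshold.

Let T be the threshold. Output overshoot = (input overshoot)/R, so -18.5 − T = (-0.5 − T)/10.
10·(-18.5 − T) = -0.5 − T → 9·T = -185 − (-0.5) = -184.5.
T = -184.5/9 = -20.5 dBFS.

-20.5 dBFS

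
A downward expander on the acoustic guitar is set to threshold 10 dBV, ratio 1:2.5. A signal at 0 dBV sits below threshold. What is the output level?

-15 dBV

Below threshold, a 1:2.5 expander applies gain = (2.5−1)×(T − x) of attenuation.
(2.5−1) × 10 = 15 dB, so output = 0 − 15 = -15 dBV.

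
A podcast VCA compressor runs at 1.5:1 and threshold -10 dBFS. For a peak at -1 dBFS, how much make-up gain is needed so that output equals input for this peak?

The peak compresses to -10 + 9/1.5 = -4 dBFS.
To reach -1 dBFS requires -1 − (-4) = 3 dB of make-up.

3 dB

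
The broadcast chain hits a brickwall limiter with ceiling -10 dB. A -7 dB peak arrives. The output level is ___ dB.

-10 dB

At ∞:1, everything above -10 dB is held at the ceiling.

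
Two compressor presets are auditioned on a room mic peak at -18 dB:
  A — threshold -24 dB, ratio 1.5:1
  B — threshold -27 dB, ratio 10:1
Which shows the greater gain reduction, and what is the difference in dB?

B, by 6.1 dB

A: 6 dB over, compressed to 4 dB over, so 2 dB of GR.
B: 9 dB over, compressed to 0.9 dB over, so 8.1 dB of GR.
B reduces 6.1 dB more.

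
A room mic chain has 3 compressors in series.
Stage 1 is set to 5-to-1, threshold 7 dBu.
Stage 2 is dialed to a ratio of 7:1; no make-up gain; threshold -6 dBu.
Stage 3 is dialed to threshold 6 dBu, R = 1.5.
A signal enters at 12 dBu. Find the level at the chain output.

-4 dBu

Stage 1: 5 dB above 7 dBu, reduced 5:1 to 1 dB above → 8 dBu.
Stage 2: overshoot 14 dB → 14/7 = 2 dB → -4 dBu.
Stage 3: -4 dBu is at or below the 6 dBu threshold — no compression; output -4 dBu.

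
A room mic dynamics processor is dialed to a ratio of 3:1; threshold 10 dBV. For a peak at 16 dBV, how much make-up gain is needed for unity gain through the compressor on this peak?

4 dB

Without make-up, output = threshold + overshoot/3 = 10 + 2 = 12 dBV.
Gap to target: 4 dB.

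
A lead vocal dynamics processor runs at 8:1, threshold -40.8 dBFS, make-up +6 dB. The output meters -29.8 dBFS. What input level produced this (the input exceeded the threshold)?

-0.8 dBFS

Stripping the +6 dB make-up gives -35.8 dBFS at the gain stage.
That's 5 dB above the -40.8 dBFS threshold.
Undo the ratio: input overshoot = 5 × 8 = 40 dB, giving input = -0.8 dBFS.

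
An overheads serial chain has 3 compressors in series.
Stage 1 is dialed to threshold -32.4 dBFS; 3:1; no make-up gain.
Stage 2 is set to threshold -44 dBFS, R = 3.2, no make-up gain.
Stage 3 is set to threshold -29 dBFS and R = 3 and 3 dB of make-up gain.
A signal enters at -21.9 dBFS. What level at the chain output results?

-36.28125 dBFS

Stage 1: -21.9 dBFS is 10.5 dB over -32.4 dBFS; at 3:1 that becomes 3.5 dB over, giving -28.9 dBFS.
Stage 2: 15.1 dB above -44 dBFS, reduced 3.2:1 to 4.71875 dB above → -39.28125 dBFS.
Stage 3: -39.28125 dBFS is at or below the -29 dBFS threshold — no compression; make-up brings it to -36.28125 dBFS.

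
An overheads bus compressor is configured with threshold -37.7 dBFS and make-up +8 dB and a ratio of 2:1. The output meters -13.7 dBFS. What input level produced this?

Stripping the +8 dB make-up gives -21.7 dBFS at the gain stage.
That's 16 dB above the -37.7 dBFS threshold.
Input overshoot = R × output overshoot = 32 dB → input = -37.7 + 32 = -5.7 dBFS.

-5.7 dBFS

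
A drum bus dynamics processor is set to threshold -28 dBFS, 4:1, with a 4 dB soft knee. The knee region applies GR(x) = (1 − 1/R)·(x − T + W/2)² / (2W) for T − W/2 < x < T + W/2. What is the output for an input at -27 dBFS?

x − T + W/2 = -27 − (-28) + 2 = 3.
GR = (1 − 1/4) × 3² / 8 = 0.75 × 9 / 8 = 0.84375 dB.
Output = -27 − 0.84375 = -27.84375 dBFS.

-27.84375 dBFS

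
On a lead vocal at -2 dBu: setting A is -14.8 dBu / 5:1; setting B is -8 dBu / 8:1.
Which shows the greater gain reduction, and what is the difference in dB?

A: GR = 12.8 − 12.8/5 = 10.24 dB.
B: GR = 6 − 6/8 = 5.25 dB.
Difference: 4.99 dB in favour of A.

A, by 4.99 dB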